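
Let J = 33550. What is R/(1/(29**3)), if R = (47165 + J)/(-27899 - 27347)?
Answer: -1968558135/55246 ≈ -35633.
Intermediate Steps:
R = -80715/55246 (R = (47165 + 33550)/(-27899 - 27347) = 80715/(-55246) = 80715*(-1/55246) = -80715/55246 ≈ -1.4610)
R/(1/(29**3)) = -80715*29**3/55246 = -80715/(55246*(1/24389)) = -80715/(55246*1/24389) = -80715/55246*24389 = -1968558135/55246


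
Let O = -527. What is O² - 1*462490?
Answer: -184761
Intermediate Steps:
O² - 1*462490 = (-527)² - 1*462490 = 277729 - 462490 = -184761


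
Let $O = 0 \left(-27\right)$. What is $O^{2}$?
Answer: $0$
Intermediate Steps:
$O = 0$
$O^{2} = 0^{2} = 0$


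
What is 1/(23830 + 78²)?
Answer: 1/29914 ≈ 3.3429e-5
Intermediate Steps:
1/(23830 + 78²) = 1/(23830 + 6084) = 1/29914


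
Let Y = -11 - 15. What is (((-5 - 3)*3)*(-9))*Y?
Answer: -5616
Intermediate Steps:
Y = -26
(((-5 - 3)*3)*(-9))*Y = (((-5 - 3)*3)*(-9))*(-26) = (-8*3*(-9))*(-26) = -24*(-9)*(-26) = 216*(-26) = -5616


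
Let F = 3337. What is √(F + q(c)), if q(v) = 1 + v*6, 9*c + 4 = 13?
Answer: 4*√209 ≈ 57.827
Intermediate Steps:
c = 1 (c = -4/9 + (⅑)*13 = -4/9 + 13/9 = 1)
q(v) = 1 + 6*v
√(F + q(c)) = √(3337 + (1 + 6*1)) = √(3337 + (1 + 6)) = √(3337 + 7) = √3344 = 4*√209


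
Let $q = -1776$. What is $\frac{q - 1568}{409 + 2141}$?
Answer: $- \frac{1672}{1275} \approx -1.3114$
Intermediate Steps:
$\frac{q - 1568}{409 + 2141} = \frac{-1776 - 1568}{409 + 2141} = - \frac{3344}{2550} = \left(-3344\right) \frac{1}{2550} = - \frac{1672}{1275}$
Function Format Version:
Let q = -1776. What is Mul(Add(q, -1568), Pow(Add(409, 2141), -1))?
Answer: Rational(-1672, 1275) ≈ -1.3114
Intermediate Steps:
Mul(Add(q, -1568), Pow(Add(409, 2141), -1)) = Mul(Add(-1776, -1568), Pow(Add(409, 2141), -1)) = Mul(-3344, Pow(2550, -1)) = Mul(-3344, Rational(1, 2550)) = Rational(-1672, 1275)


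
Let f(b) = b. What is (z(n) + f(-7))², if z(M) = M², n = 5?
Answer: 324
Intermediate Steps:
(z(n) + f(-7))² = (5² - 7)² = (25 - 7)² = 18² = 324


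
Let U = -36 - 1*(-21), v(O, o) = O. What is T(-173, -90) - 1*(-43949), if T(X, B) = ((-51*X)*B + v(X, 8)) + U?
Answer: -750309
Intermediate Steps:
U = -15 (U = -36 + 21 = -15)
T(X, B) = -15 + X - 51*B*X (T(X, B) = ((-51*X)*B + X) - 15 = (-51*B*X + X) - 15 = (X - 51*B*X) - 15 = -15 + X - 51*B*X)
T(-173, -90) - 1*(-43949) = (-15 - 173 - 51*(-90)*(-173)) - 1*(-43949) = (-15 - 173 - 794070) + 43949 = -794258 + 43949 = -750309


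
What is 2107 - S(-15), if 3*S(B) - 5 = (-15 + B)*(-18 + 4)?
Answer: 5896/3 ≈ 1965.3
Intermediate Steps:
S(B) = 215/3 - 14*B/3 (S(B) = 5/3 + ((-15 + B)*(-18 + 4))/3 = 5/3 + ((-15 + B)*(-14))/3 = 5/3 + (210 - 14*B)/3 = 5/3 + (70 - 14*B/3) = 215/3 - 14*B/3)
2107 - S(-15) = 2107 - (215/3 - 14/3*(-15)) = 2107 - (215/3 + 70) = 2107 - 1*425/3 = 2107 - 425/3 = 5896/3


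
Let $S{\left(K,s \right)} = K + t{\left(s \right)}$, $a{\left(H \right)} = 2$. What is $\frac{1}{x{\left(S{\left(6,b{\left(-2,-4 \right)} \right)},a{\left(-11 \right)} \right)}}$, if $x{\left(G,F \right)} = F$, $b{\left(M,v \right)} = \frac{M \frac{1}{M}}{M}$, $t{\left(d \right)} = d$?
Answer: $\frac{1}{2} \approx 0.5$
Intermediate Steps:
$b{\left(M,v \right)} = \frac{1}{M}$ ($b{\left(M,v \right)} = 1 \frac{1}{M} = \frac{1}{M}$)
$S{\left(K,s \right)} = K + s$
$\frac{1}{x{\left(S{\left(6,b{\left(-2,-4 \right)} \right)},a{\left(-11 \right)} \right)}} = \frac{1}{2}$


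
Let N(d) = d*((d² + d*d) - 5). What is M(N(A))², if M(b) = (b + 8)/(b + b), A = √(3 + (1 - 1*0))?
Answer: 49/36 ≈ 1.3611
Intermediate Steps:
A = 2 (A = √(3 + (1 + 0)) = √(3 + 1) = √4 = 2)
N(d) = d*(-5 + 2*d²) (N(d) = d*((d² + d²) - 5) = d*(2*d² - 5) = d*(-5 + 2*d²))
M(b) = (8 + b)/(2*b) (M(b) = (8 + b)/((2*b)) = (8 + b)*(1/(2*b)) = (8 + b)/(2*b))
M(N(A))² = ((8 + 2*(-5 + 2*2²))/(2*((2*(-5 + 2*2²)))))² = ((8 + 2*(-5 + 2*4))/(2*((2*(-5 + 2*4)))))² = ((8 + 2*(-5 + 8))/(2*((2*(-5 + 8)))))² = ((8 + 2*3)/(2*((2*3))))² = ((½)*(8 + 6)/6)² = ((½)*(⅙)*14)² = (7/6)² = 49/36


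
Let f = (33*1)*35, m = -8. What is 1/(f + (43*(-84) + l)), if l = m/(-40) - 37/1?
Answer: -5/12469 ≈ -0.00040099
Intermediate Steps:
f = 1155 (f = 33*35 = 1155)
l = -184/5 (l = -8/(-40) - 37/1 = -8*(-1/40) - 37*1 = ⅕ - 37 = -184/5 ≈ -36.800)
1/(f + (43*(-84) + l)) = 1/(1155 + (43*(-84) - 184/5)) = 1/(1155 + (-3612 - 184/5)) = 1/(1155 - 18244/5) = 1/(-12469/5) = -5/12469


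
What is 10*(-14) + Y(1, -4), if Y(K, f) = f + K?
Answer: -143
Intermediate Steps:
Y(K, f) = K + f
10*(-14) + Y(1, -4) = 10*(-14) + (1 - 4) = -140 - 3 = -143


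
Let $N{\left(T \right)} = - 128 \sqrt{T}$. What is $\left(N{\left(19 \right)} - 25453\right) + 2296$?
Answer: $-23157 - 128 \sqrt{19} \approx -23715.0$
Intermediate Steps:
$\left(N{\left(19 \right)} - 25453\right) + 2296 = \left(- 128 \sqrt{19} - 25453\right) + 2296 = \left(-25453 - 128 \sqrt{19}\right) + 2296 = -23157 - 128 \sqrt{19}$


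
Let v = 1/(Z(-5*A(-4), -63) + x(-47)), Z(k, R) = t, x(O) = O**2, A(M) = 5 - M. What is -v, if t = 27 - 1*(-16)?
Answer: -1/2252 ≈ -0.00044405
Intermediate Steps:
t = 43 (t = 27 + 16 = 43)
Z(k, R) = 43
v = 1/2252 (v = 1/(43 + (-47)**2) = 1/(43 + 2209) = 1/2252 ≈ 0.00044405)
-v = -1*1/2252 = -1/2252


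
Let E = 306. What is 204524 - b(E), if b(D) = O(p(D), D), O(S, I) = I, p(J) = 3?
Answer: 204218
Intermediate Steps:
b(D) = D
204524 - b(E) = 204524 - 1*306 = 204524 - 306 = 204218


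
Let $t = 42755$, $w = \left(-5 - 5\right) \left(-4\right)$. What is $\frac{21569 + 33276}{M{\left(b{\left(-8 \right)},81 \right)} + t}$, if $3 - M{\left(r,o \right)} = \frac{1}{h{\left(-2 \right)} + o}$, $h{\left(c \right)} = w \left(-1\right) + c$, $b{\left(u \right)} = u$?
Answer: $\frac{305565}{238223} \approx 1.2827$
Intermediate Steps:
$w = 40$ ($w = \left(-10\right) \left(-4\right) = 40$)
$h{\left(c \right)} = -40 + c$ ($h{\left(c \right)} = 40 \left(-1\right) + c = -40 + c$)
$M{\left(r,o \right)} = 3 - \frac{1}{-42 + o}$ ($M{\left(r,o \right)} = 3 - \frac{1}{\left(-40 - 2\right) + o} = 3 - \frac{1}{-42 + o}$)
$\frac{21569 + 33276}{M{\left(b{\left(-8 \right)},81 \right)} + t} = \frac{21569 + 33276}{\frac{-127 + 3 \cdot 81}{-42 + 81} + 42755} = \frac{54845}{\frac{-127 + 243}{39} + 42755} = \frac{54845}{\frac{1}{39} \cdot 116 + 42755} = \frac{54845}{\frac{116}{39} + 42755} = \frac{54845}{\frac{1667561}{39}} = 54845 \cdot \frac{39}{1667561} = \frac{305565}{238223}$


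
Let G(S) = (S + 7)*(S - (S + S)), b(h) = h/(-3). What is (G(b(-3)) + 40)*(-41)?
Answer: -1312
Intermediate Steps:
b(h) = -h/3 (b(h) = h*(-⅓) = -h/3)
G(S) = -S*(7 + S) (G(S) = (7 + S)*(S - 2*S) = (7 + S)*(-S) = -S*(7 + S))
(G(b(-3)) + 40)*(-41) = (-(-⅓*(-3))*(7 - ⅓*(-3)) + 40)*(-41) = (-1*1*(7 + 1) + 40)*(-41) = (-1*1*8 + 40)*(-41) = (-8 + 40)*(-41) = 32*(-41) = -1312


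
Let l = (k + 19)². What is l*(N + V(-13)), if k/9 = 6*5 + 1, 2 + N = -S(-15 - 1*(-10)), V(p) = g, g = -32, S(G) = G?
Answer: -2575316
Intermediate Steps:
V(p) = -32
N = 3 (N = -2 - (-15 - 1*(-10)) = -2 - (-15 + 10) = -2 - 1*(-5) = -2 + 5 = 3)
k = 279 (k = 9*(6*5 + 1) = 9*(30 + 1) = 9*31 = 279)
l = 88804 (l = (279 + 19)² = 298² = 88804)
l*(N + V(-13)) = 88804*(3 - 32) = 88804*(-29) = -2575316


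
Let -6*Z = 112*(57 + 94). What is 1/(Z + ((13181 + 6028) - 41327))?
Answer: -3/74810 ≈ -4.0102e-5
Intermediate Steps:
Z = -8456/3 (Z = -56*(57 + 94)/3 = -56*151/3 = -⅙*16912 = -8456/3 ≈ -2818.7)
1/(Z + ((13181 + 6028) - 41327)) = 1/(-8456/3 + ((13181 + 6028) - 41327)) = 1/(-8456/3 + (19209 - 41327)) = 1/(-8456/3 - 22118) = 1/(-74810/3) = -3/74810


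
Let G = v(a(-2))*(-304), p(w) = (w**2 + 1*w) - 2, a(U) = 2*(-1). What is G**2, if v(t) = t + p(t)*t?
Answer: 369664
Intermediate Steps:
a(U) = -2
p(w) = -2 + w + w**2 (p(w) = (w**2 + w) - 2 = (w + w**2) - 2 = -2 + w + w**2)
v(t) = t + t*(-2 + t + t**2) (v(t) = t + (-2 + t + t**2)*t = t + t*(-2 + t + t**2))
G = 608 (G = -2*(-1 - 2 + (-2)**2)*(-304) = -2*(-1 - 2 + 4)*(-304) = -2*1*(-304) = -2*(-304) = 608)
G**2 = 608**2 = 369664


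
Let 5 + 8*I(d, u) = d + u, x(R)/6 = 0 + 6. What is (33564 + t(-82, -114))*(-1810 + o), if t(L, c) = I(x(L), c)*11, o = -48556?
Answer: -6738945617/4 ≈ -1.6847e+9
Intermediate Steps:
x(R) = 36 (x(R) = 6*(0 + 6) = 6*6 = 36)
I(d, u) = -5/8 + d/8 + u/8 (I(d, u) = -5/8 + (d + u)/8 = -5/8 + (d/8 + u/8) = -5/8 + d/8 + u/8)
t(L, c) = 341/8 + 11*c/8 (t(L, c) = (-5/8 + (1/8)*36 + c/8)*11 = (-5/8 + 9/2 + c/8)*11 = (31/8 + c/8)*11 = 341/8 + 11*c/8)
(33564 + t(-82, -114))*(-1810 + o) = (33564 + (341/8 + (11/8)*(-114)))*(-1810 - 48556) = (33564 + (341/8 - 627/4))*(-50366) = (33564 - 913/8)*(-50366) = (267599/8)*(-50366) = -6738945617/4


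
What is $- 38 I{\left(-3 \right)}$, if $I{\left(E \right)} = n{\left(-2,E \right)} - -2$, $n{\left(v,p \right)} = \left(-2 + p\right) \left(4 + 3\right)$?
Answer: $1254$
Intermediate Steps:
$n{\left(v,p \right)} = -14 + 7 p$ ($n{\left(v,p \right)} = \left(-2 + p\right) 7 = -14 + 7 p$)
$I{\left(E \right)} = -12 + 7 E$ ($I{\left(E \right)} = \left(-14 + 7 E\right) - -2 = \left(-14 + 7 E\right) + 2 = -12 + 7 E$)
$- 38 I{\left(-3 \right)} = - 38 \left(-12 + 7 \left(-3\right)\right) = - 38 \left(-12 - 21\right) = \left(-38\right) \left(-33\right) = 1254$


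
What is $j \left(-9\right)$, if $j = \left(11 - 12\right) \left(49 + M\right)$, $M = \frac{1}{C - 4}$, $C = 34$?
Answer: $\frac{4413}{10} \approx 441.3$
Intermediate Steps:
$M = \frac{1}{30}$ ($M = \frac{1}{34 - 4} = \frac{1}{30} \approx 0.033333$)
$j = - \frac{1471}{30}$ ($j = \left(11 - 12\right) \left(49 + \frac{1}{30}\right) = \left(-1\right) \frac{1471}{30} = - \frac{1471}{30} \approx -49.033$)
$j \left(-9\right) = \left(- \frac{1471}{30}\right) \left(-9\right) = \frac{4413}{10}$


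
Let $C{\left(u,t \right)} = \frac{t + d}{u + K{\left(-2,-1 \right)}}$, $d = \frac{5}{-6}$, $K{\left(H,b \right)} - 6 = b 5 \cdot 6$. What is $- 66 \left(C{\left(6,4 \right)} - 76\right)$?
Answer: $\frac{90497}{18} \approx 5027.6$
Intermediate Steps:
$K{\left(H,b \right)} = 6 + 30 b$ ($K{\left(H,b \right)} = 6 + b 5 \cdot 6 = 6 + 5 b 6 = 6 + 30 b$)
$d = - \frac{5}{6}$ ($d = 5 \left(- \frac{1}{6}\right) = - \frac{5}{6} \approx -0.83333$)
$C{\left(u,t \right)} = \frac{- \frac{5}{6} + t}{-24 + u}$ ($C{\left(u,t \right)} = \frac{t - \frac{5}{6}}{u + \left(6 + 30 \left(-1\right)\right)} = \frac{- \frac{5}{6} + t}{u + \left(6 - 30\right)} = \frac{- \frac{5}{6} + t}{u - 24} = \frac{- \frac{5}{6} + t}{-24 + u}$)
$- 66 \left(C{\left(6,4 \right)} - 76\right) = - 66 \left(\frac{- \frac{5}{6} + 4}{-24 + 6} - 76\right) = - 66 \left(\frac{1}{-18} \cdot \frac{19}{6} - 76\right) = - 66 \left(\left(- \frac{1}{18}\right) \frac{19}{6} - 76\right) = - 66 \left(- \frac{19}{108} - 76\right) = \left(-66\right) \left(- \frac{8227}{108}\right) = \frac{90497}{18}$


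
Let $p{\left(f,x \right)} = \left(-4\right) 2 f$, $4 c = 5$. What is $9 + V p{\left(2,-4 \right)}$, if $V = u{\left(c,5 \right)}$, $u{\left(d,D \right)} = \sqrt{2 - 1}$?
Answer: $-7$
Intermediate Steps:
$c = \frac{5}{4}$ ($c = \frac{1}{4} \cdot 5 = \frac{5}{4} \approx 1.25$)
$u{\left(d,D \right)} = 1$ ($u{\left(d,D \right)} = \sqrt{1} = 1$)
$p{\left(f,x \right)} = - 8 f$
$V = 1$
$9 + V p{\left(2,-4 \right)} = 9 + 1 \left(\left(-8\right) 2\right) = 9 + 1 \left(-16\right) = 9 - 16 = -7$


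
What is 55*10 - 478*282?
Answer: -134246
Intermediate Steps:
55*10 - 478*282 = 550 - 134796 = -134246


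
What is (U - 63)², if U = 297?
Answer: 54756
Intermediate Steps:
(U - 63)² = (297 - 63)² = 234² = 54756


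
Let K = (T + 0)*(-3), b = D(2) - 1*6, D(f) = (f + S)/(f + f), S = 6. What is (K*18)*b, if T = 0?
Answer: 0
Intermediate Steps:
D(f) = (6 + f)/(2*f) (D(f) = (f + 6)/(f + f) = (6 + f)/((2*f)) = (6 + f)*(1/(2*f)) = (6 + f)/(2*f))
b = -4 (b = (1/2)*(6 + 2)/2 - 1*6 = (1/2)*(1/2)*8 - 6 = 2 - 6 = -4)
K = 0 (K = (0 + 0)*(-3) = 0*(-3) = 0)
(K*18)*b = (0*18)*(-4) = 0*(-4) = 0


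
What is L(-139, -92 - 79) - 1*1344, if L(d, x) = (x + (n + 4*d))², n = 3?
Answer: 522832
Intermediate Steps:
L(d, x) = (3 + x + 4*d)² (L(d, x) = (x + (3 + 4*d))² = (3 + x + 4*d)²)
L(-139, -92 - 79) - 1*1344 = (3 + (-92 - 79) + 4*(-139))² - 1*1344 = (3 - 171 - 556)² - 1344 = (-724)² - 1344 = 524176 - 1344 = 522832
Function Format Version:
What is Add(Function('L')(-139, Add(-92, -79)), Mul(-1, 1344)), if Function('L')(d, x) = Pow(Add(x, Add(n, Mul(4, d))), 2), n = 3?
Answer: 522832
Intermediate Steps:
Function('L')(d, x) = Pow(Add(3, x, Mul(4, d)), 2) (Function('L')(d, x) = Pow(Add(x, Add(3, Mul(4, d))), 2) = Pow(Add(3, x, Mul(4, d)), 2))
Add(Function('L')(-139, Add(-92, -79)), Mul(-1, 1344)) = Add(Pow(Add(3, Add(-92, -79), Mul(4, -139)), 2), Mul(-1, 1344)) = Add(Pow(Add(3, -171, -556), 2), -1344) = Add(Pow(-724, 2), -1344) = Add(524176, -1344) = 522832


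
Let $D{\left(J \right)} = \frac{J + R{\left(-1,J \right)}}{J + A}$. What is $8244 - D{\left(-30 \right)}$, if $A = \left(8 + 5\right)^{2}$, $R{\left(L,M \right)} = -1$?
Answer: $\frac{1145947}{139} \approx 8244.2$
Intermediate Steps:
$A = 169$ ($A = 13^{2} = 169$)
$D{\left(J \right)} = \frac{-1 + J}{169 + J}$ ($D{\left(J \right)} = \frac{J - 1}{J + 169} = \frac{-1 + J}{169 + J}$)
$8244 - D{\left(-30 \right)} = 8244 - \frac{-1 - 30}{169 - 30} = 8244 - \frac{1}{139} \left(-31\right) = 8244 - - \frac{31}{139} = 8244 + \frac{31}{139} = \frac{1145947}{139}$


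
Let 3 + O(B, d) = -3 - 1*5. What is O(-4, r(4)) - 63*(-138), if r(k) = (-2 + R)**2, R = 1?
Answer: 8683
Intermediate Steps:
r(k) = 1 (r(k) = (-2 + 1)**2 = (-1)**2 = 1)
O(B, d) = -11 (O(B, d) = -3 + (-3 - 1*5) = -3 + (-3 - 5) = -3 - 8 = -11)
O(-4, r(4)) - 63*(-138) = -11 - 63*(-138) = -11 + 8694 = 8683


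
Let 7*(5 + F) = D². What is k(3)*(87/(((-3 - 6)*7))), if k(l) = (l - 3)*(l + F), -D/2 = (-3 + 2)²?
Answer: 0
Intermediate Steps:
D = -2 (D = -2*(-3 + 2)² = -2*(-1)² = -2*1 = -2)
F = -31/7 (F = -5 + (⅐)*(-2)² = -5 + (⅐)*4 = -5 + 4/7 = -31/7 ≈ -4.4286)
k(l) = (-3 + l)*(-31/7 + l) (k(l) = (l - 3)*(l - 31/7) = (-3 + l)*(-31/7 + l))
k(3)*(87/(((-3 - 6)*7))) = (93/7 + 3² - 52/7*3)*(87/(((-3 - 6)*7))) = (93/7 + 9 - 156/7)*(87/((-9*7))) = 0*(87/(-63)) = 0*(87*(-1/63)) = 0*(-29/21) = 0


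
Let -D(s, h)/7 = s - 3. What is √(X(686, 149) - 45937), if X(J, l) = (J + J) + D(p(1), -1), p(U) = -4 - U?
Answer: I*√44509 ≈ 210.97*I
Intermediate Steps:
D(s, h) = 21 - 7*s (D(s, h) = -7*(s - 3) = -7*(-3 + s) = 21 - 7*s)
X(J, l) = 56 + 2*J (X(J, l) = (J + J) + (21 - 7*(-4 - 1*1)) = 2*J + (21 - 7*(-4 - 1)) = 2*J + (21 - 7*(-5)) = 2*J + (21 + 35) = 2*J + 56 = 56 + 2*J)
√(X(686, 149) - 45937) = √((56 + 2*686) - 45937) = √((56 + 1372) - 45937) = √(1428 - 45937) = √(-44509) = I*√44509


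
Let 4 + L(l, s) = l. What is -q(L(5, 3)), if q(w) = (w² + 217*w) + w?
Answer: -219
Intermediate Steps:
L(l, s) = -4 + l
q(w) = w² + 218*w
-q(L(5, 3)) = -(-4 + 5)*(218 + (-4 + 5)) = -(218 + 1) = -219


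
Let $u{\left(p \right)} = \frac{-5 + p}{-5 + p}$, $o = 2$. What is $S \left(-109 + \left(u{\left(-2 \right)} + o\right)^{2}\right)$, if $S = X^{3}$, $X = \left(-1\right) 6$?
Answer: $21600$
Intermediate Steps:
$u{\left(p \right)} = 1$
$X = -6$
$S = -216$ ($S = \left(-6\right)^{3} = -216$)
$S \left(-109 + \left(u{\left(-2 \right)} + o\right)^{2}\right) = - 216 \left(-109 + \left(1 + 2\right)^{2}\right) = - 216 \left(-109 + 3^{2}\right) = - 216 \left(-109 + 9\right) = \left(-216\right) \left(-100\right) = 21600$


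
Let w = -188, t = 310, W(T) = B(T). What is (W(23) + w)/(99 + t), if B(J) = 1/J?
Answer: -4323/9407 ≈ -0.45955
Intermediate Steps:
W(T) = 1/T
(W(23) + w)/(99 + t) = (1/23 - 188)/(99 + 310) = (1/23 - 188)/409 = -4323/23*1/409 = -4323/9407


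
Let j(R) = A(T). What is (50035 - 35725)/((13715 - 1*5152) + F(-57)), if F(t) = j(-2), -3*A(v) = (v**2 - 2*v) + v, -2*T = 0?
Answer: 14310/8563 ≈ 1.6711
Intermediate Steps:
T = 0 (T = -1/2*0 = 0)
A(v) = -v**2/3 + v/3 (A(v) = -((v**2 - 2*v) + v)/3 = -(v**2 - v)/3 = -v**2/3 + v/3)
j(R) = 0 (j(R) = (1/3)*0*(1 - 1*0) = (1/3)*0*(1 + 0) = (1/3)*0*1 = 0)
F(t) = 0
(50035 - 35725)/((13715 - 1*5152) + F(-57)) = (50035 - 35725)/((13715 - 1*5152) + 0) = 14310/((13715 - 5152) + 0) = 14310/(8563 + 0) = 14310/8563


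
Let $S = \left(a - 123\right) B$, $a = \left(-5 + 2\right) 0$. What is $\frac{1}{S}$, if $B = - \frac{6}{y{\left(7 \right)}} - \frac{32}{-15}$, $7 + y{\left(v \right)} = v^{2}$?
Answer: $- \frac{35}{8569} \approx -0.0040845$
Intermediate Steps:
$y{\left(v \right)} = -7 + v^{2}$
$a = 0$ ($a = \left(-3\right) 0 = 0$)
$B = \frac{209}{105}$ ($B = - \frac{6}{-7 + 7^{2}} - \frac{32}{-15} = - \frac{6}{-7 + 49} - - \frac{32}{15} = - \frac{6}{42} + \frac{32}{15} = \left(-6\right) \frac{1}{42} + \frac{32}{15} = - \frac{1}{7} + \frac{32}{15} = \frac{209}{105} \approx 1.9905$)
$S = - \frac{8569}{35}$ ($S = \left(0 - 123\right) \frac{209}{105} = \left(-123\right) \frac{209}{105} = - \frac{8569}{35} \approx -244.83$)
$\frac{1}{S} = \frac{1}{- \frac{8569}{35}} = - \frac{35}{8569}$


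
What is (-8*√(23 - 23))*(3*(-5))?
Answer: 0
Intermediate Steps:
(-8*√(23 - 23))*(3*(-5)) = -8*√0*(-15) = -8*0*(-15) = 0*(-15) = 0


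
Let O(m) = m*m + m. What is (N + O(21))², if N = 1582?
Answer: 4177936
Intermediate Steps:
O(m) = m + m² (O(m) = m² + m = m + m²)
(N + O(21))² = (1582 + 21*(1 + 21))² = (1582 + 21*22)² = (1582 + 462)² = 2044² = 4177936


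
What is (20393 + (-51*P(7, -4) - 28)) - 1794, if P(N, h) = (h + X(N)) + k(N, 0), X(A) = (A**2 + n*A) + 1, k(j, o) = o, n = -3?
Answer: 17296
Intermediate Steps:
X(A) = 1 + A**2 - 3*A (X(A) = (A**2 - 3*A) + 1 = 1 + A**2 - 3*A)
P(N, h) = 1 + h + N**2 - 3*N (P(N, h) = (h + (1 + N**2 - 3*N)) + 0 = (1 + h + N**2 - 3*N) + 0 = 1 + h + N**2 - 3*N)
(20393 + (-51*P(7, -4) - 28)) - 1794 = (20393 + (-51*(1 - 4 + 7**2 - 3*7) - 28)) - 1794 = (20393 + (-51*(1 - 4 + 49 - 21) - 28)) - 1794 = (20393 + (-51*25 - 28)) - 1794 = (20393 + (-1275 - 28)) - 1794 = (20393 - 1303) - 1794 = 19090 - 1794 = 17296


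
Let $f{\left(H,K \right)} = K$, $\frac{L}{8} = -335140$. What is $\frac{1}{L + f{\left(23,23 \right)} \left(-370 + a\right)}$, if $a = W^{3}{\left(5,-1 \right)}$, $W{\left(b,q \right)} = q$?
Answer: $- \frac{1}{2689653} \approx -3.718 \cdot 10^{-7}$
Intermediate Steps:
$L = -2681120$ ($L = 8 \left(-335140\right) = -2681120$)
$a = -1$ ($a = \left(-1\right)^{3} = -1$)
$\frac{1}{L + f{\left(23,23 \right)} \left(-370 + a\right)} = \frac{1}{-2681120 + 23 \left(-370 - 1\right)} = \frac{1}{-2681120 + 23 \left(-371\right)} = \frac{1}{-2681120 - 8533} = \frac{1}{-2689653} = - \frac{1}{2689653}$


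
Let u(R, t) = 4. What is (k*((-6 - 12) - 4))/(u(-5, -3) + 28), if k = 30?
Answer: -165/8 ≈ -20.625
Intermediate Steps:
(k*((-6 - 12) - 4))/(u(-5, -3) + 28) = (30*((-6 - 12) - 4))/(4 + 28) = (30*(-18 - 4))/32 = (30*(-22))*(1/32) = -660*1/32 = -165/8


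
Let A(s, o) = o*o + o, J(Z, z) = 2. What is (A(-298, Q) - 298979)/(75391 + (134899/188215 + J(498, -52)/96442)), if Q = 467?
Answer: -729912353462845/684248851744259 ≈ -1.0667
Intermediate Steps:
A(s, o) = o + o² (A(s, o) = o² + o = o + o²)
(A(-298, Q) - 298979)/(75391 + (134899/188215 + J(498, -52)/96442)) = (467*(1 + 467) - 298979)/(75391 + (134899/188215 + 2/96442)) = (467*468 - 298979)/(75391 + (134899*(1/188215) + 2*(1/96442))) = (218556 - 298979)/(75391 + (134899/188215 + 1/48221)) = -80423/(75391 + 6505152894/9075915515) = -80423/684248851744259/9075915515 = -80423*9075915515/684248851744259 = -729912353462845/684248851744259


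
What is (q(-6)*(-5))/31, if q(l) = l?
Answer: 30/31 ≈ 0.96774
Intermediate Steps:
(q(-6)*(-5))/31 = -6*(-5)/31 = 30*(1/31) = 30/31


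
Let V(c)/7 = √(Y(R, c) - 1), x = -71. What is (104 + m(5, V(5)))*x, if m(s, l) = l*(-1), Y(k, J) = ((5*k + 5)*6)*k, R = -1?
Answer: -7384 + 497*I ≈ -7384.0 + 497.0*I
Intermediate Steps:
Y(k, J) = k*(30 + 30*k) (Y(k, J) = ((5 + 5*k)*6)*k = (30 + 30*k)*k = k*(30 + 30*k))
V(c) = 7*I (V(c) = 7*√(30*(-1)*(1 - 1) - 1) = 7*√(30*(-1)*0 - 1) = 7*√(0 - 1) = 7*√(-1) = 7*I)
m(s, l) = -l
(104 + m(5, V(5)))*x = (104 - 7*I)*(-71) = -7384 + 497*I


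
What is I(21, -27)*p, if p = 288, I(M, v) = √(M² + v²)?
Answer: 864*√130 ≈ 9851.1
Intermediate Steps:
I(21, -27)*p = √(21² + (-27)²)*288 = √(441 + 729)*288 = √1170*288 = (3*√130)*288 = 864*√130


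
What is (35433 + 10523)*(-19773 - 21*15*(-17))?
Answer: -662593608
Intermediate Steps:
(35433 + 10523)*(-19773 - 21*15*(-17)) = 45956*(-19773 - 315*(-17)) = 45956*(-19773 + 5355) = 45956*(-14418) = -662593608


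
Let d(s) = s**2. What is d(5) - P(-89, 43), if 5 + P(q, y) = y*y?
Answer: -1819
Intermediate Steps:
P(q, y) = -5 + y**2 (P(q, y) = -5 + y*y = -5 + y**2)
d(5) - P(-89, 43) = 5**2 - (-5 + 43**2) = 25 - (-5 + 1849) = 25 - 1*1844 = 25 - 1844 = -1819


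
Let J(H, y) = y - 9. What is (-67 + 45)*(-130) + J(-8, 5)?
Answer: 2856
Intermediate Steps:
J(H, y) = -9 + y
(-67 + 45)*(-130) + J(-8, 5) = (-67 + 45)*(-130) + (-9 + 5) = -22*(-130) - 4 = 2860 - 4 = 2856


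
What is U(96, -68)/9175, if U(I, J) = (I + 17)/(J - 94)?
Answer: -113/1486350 ≈ -7.6025e-5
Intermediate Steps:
U(I, J) = (17 + I)/(-94 + J)
U(96, -68)/9175 = ((17 + 96)/(-94 - 68))/9175 = (113/(-162))*(1/9175) = -1/162*113*(1/9175) = -113/162*1/9175 = -113/1486350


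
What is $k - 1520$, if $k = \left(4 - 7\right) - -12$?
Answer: $-1511$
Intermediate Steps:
$k = 9$ ($k = -3 + 12 = 9$)
$k - 1520 = 9 - 1520 = -1511$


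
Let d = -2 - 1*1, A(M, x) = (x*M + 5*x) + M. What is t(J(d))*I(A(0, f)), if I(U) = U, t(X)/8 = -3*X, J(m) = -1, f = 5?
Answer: 600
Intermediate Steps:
A(M, x) = M + 5*x + M*x (A(M, x) = (M*x + 5*x) + M = (5*x + M*x) + M = M + 5*x + M*x)
d = -3 (d = -2 - 1 = -3)
t(X) = -24*X (t(X) = 8*(-3*X) = -24*X)
t(J(d))*I(A(0, f)) = (-24*(-1))*(0 + 5*5 + 0*5) = 24*(0 + 25 + 0) = 24*25 = 600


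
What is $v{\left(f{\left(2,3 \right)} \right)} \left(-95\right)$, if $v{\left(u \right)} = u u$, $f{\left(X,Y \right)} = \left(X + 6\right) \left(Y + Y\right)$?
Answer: $-218880$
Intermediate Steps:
$f{\left(X,Y \right)} = 2 Y \left(6 + X\right)$ ($f{\left(X,Y \right)} = \left(6 + X\right) 2 Y = 2 Y \left(6 + X\right)$)
$v{\left(u \right)} = u^{2}$
$v{\left(f{\left(2,3 \right)} \right)} \left(-95\right) = \left(2 \cdot 3 \left(6 + 2\right)\right)^{2} \left(-95\right) = \left(2 \cdot 3 \cdot 8\right)^{2} \left(-95\right) = 48^{2} \left(-95\right) = 2304 \left(-95\right) = -218880$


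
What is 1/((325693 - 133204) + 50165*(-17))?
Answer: -1/660316 ≈ -1.5144e-6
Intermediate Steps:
1/((325693 - 133204) + 50165*(-17)) = 1/(192489 - 852805) = 1/(-660316) = -1/660316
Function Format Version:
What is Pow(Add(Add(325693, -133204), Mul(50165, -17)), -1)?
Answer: Rational(-1, 660316) ≈ -1.5144e-6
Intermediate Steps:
Pow(Add(Add(325693, -133204), Mul(50165, -17)), -1) = Pow(Add(192489, -852805), -1) = Pow(-660316, -1) = Rational(-1, 660316)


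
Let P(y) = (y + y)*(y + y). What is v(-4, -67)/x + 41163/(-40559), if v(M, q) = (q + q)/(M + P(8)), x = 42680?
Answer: -221364159293/218113323120 ≈ -1.0149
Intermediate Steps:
P(y) = 4*y² (P(y) = (2*y)*(2*y) = 4*y²)
v(M, q) = 2*q/(256 + M) (v(M, q) = (q + q)/(M + 4*8²) = (2*q)/(M + 4*64) = (2*q)/(M + 256) = (2*q)/(256 + M) = 2*q/(256 + M))
v(-4, -67)/x + 41163/(-40559) = (2*(-67)/(256 - 4))/42680 + 41163/(-40559) = (2*(-67)/252)*(1/42680) + 41163*(-1/40559) = (2*(-67)*(1/252))*(1/42680) - 41163/40559 = -67/126*1/42680 - 41163/40559 = -67/5377680 - 41163/40559 = -221364159293/218113323120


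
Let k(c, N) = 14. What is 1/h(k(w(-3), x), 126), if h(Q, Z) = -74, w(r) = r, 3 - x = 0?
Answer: -1/74 ≈ -0.013514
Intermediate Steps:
x = 3 (x = 3 - 1*0 = 3 + 0 = 3)
1/h(k(w(-3), x), 126) = 1/(-74) = -1/74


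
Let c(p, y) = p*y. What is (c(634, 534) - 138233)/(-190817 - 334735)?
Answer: -200323/525552 ≈ -0.38117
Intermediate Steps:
(c(634, 534) - 138233)/(-190817 - 334735) = (634*534 - 138233)/(-190817 - 334735) = (338556 - 138233)/(-525552) = 200323*(-1/525552) = -200323/525552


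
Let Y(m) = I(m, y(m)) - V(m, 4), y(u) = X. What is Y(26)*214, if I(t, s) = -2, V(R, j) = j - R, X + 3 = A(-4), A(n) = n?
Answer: 4280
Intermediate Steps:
X = -7 (X = -3 - 4 = -7)
y(u) = -7
Y(m) = -6 + m (Y(m) = -2 - (4 - m) = -2 + (-4 + m) = -6 + m)
Y(26)*214 = (-6 + 26)*214 = 20*214 = 4280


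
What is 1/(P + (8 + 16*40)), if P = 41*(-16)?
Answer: -⅛ ≈ -0.12500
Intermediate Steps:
P = -656
1/(P + (8 + 16*40)) = 1/(-656 + (8 + 16*40)) = 1/(-656 + (8 + 640)) = 1/(-656 + 648) = 1/(-8) = -⅛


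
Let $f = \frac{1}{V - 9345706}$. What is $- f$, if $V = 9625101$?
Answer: $- \frac{1}{279395} \approx -3.5792 \cdot 10^{-6}$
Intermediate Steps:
$f = \frac{1}{279395}$ ($f = \frac{1}{9625101 - 9345706} = \frac{1}{279395} \approx 3.5792 \cdot 10^{-6}$)
$- f = \left(-1\right) \frac{1}{279395} = - \frac{1}{279395}$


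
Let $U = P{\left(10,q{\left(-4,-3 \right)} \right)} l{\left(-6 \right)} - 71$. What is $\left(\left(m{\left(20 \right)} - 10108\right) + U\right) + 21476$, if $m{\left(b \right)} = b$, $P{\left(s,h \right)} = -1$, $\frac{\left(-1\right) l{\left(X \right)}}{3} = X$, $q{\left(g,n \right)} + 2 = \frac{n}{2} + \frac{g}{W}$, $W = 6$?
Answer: $11299$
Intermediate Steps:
$q{\left(g,n \right)} = -2 + \frac{n}{2} + \frac{g}{6}$ ($q{\left(g,n \right)} = -2 + \left(\frac{n}{2} + \frac{g}{6}\right) = -2 + \frac{n}{2} + \frac{g}{6}$)
$l{\left(X \right)} = - 3 X$
$U = -89$ ($U = - \left(-3\right) \left(-6\right) - 71 = \left(-1\right) 18 - 71 = -18 - 71 = -89$)
$\left(\left(m{\left(20 \right)} - 10108\right) + U\right) + 21476 = \left(\left(20 - 10108\right) - 89\right) + 21476 = \left(-10088 - 89\right) + 21476 = -10177 + 21476 = 11299$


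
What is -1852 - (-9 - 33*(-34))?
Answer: -2965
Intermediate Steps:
-1852 - (-9 - 33*(-34)) = -1852 - (-9 + 1122) = -1852 - 1*1113 = -1852 - 1113 = -2965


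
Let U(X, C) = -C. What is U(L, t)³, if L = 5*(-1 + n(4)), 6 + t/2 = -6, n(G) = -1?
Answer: 13824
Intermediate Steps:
t = -24 (t = -12 + 2*(-6) = -12 - 12 = -24)
L = -10 (L = 5*(-1 - 1) = 5*(-2) = -10)
U(L, t)³ = (-1*(-24))³ = 24³ = 13824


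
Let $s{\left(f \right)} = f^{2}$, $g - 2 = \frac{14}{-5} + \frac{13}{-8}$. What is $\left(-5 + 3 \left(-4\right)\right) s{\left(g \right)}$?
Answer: $- \frac{159953}{1600} \approx -99.971$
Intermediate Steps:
$g = - \frac{97}{40}$ ($g = 2 + \left(\frac{14}{-5} + \frac{13}{-8}\right) = 2 + \left(14 \left(- \frac{1}{5}\right) + 13 \left(- \frac{1}{8}\right)\right) = 2 - \frac{177}{40} = - \frac{97}{40} \approx -2.425$)
$\left(-5 + 3 \left(-4\right)\right) s{\left(g \right)} = \left(-5 + 3 \left(-4\right)\right) \left(- \frac{97}{40}\right)^{2} = \left(-5 - 12\right) \frac{9409}{1600} = \left(-17\right) \frac{9409}{1600} = - \frac{159953}{1600}$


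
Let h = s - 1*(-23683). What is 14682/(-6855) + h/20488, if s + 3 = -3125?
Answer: -53300097/46815080 ≈ -1.1385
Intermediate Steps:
s = -3128 (s = -3 - 3125 = -3128)
h = 20555 (h = -3128 - 1*(-23683) = -3128 + 23683 = 20555)
14682/(-6855) + h/20488 = 14682/(-6855) + 20555/20488 = 14682*(-1/6855) + 20555*(1/20488) = -4894/2285 + 20555/20488 = -53300097/46815080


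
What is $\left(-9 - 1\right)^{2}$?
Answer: $100$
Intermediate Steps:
$\left(-9 - 1\right)^{2} = \left(-10\right)^{2} = 100$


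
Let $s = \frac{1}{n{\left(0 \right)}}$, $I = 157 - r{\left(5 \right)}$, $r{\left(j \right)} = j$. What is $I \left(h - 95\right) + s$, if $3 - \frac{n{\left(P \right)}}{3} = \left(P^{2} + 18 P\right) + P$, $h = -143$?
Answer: $- \frac{325583}{9} \approx -36176.0$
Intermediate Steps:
$n{\left(P \right)} = 9 - 57 P - 3 P^{2}$ ($n{\left(P \right)} = 9 - 3 \left(\left(P^{2} + 18 P\right) + P\right) = 9 - 3 \left(P^{2} + 19 P\right) = 9 - \left(3 P^{2} + 57 P\right) = 9 - 57 P - 3 P^{2}$)
$I = 152$ ($I = 157 - 5 = 152$)
$s = \frac{1}{9}$ ($s = \frac{1}{9 - 0 - 3 \cdot 0^{2}} = \frac{1}{9 + 0 - 0} = \frac{1}{9 + 0 + 0} = \frac{1}{9} \approx 0.11111$)
$I \left(h - 95\right) + s = 152 \left(-143 - 95\right) + \frac{1}{9} = 152 \left(-238\right) + \frac{1}{9} = -36176 + \frac{1}{9} = - \frac{325583}{9}$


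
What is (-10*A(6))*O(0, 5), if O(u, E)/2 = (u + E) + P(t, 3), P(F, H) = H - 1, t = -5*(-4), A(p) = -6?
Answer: 840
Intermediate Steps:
t = 20
P(F, H) = -1 + H
O(u, E) = 4 + 2*E + 2*u (O(u, E) = 2*((u + E) + (-1 + 3)) = 2*((E + u) + 2) = 2*(2 + E + u) = 4 + 2*E + 2*u)
(-10*A(6))*O(0, 5) = (-10*(-6))*(4 + 2*5 + 2*0) = 60*(4 + 10 + 0) = 60*14 = 840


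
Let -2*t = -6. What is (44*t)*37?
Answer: 4884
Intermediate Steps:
t = 3 (t = -½*(-6) = 3)
(44*t)*37 = (44*3)*37 = 132*37 = 4884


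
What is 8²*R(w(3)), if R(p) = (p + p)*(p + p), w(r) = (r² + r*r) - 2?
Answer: 65536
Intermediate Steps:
w(r) = -2 + 2*r² (w(r) = (r² + r²) - 2 = 2*r² - 2 = -2 + 2*r²)
R(p) = 4*p² (R(p) = (2*p)*(2*p) = 4*p²)
8²*R(w(3)) = 8²*(4*(-2 + 2*3²)²) = 64*(4*(-2 + 2*9)²) = 64*(4*(-2 + 18)²) = 64*(4*16²) = 64*(4*256) = 64*1024 = 65536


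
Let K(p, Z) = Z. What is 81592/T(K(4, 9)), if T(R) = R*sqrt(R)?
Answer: 81592/27 ≈ 3021.9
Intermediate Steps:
T(R) = R**(3/2)
81592/T(K(4, 9)) = 81592/(9**(3/2)) = 81592/27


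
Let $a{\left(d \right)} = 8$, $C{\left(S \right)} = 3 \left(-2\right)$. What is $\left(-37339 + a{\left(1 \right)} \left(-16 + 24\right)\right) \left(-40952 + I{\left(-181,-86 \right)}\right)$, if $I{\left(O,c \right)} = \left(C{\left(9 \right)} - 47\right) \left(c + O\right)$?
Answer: $999007275$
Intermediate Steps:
$C{\left(S \right)} = -6$
$I{\left(O,c \right)} = - 53 O - 53 c$ ($I{\left(O,c \right)} = \left(-6 - 47\right) \left(c + O\right) = - 53 \left(O + c\right) = - 53 O - 53 c$)
$\left(-37339 + a{\left(1 \right)} \left(-16 + 24\right)\right) \left(-40952 + I{\left(-181,-86 \right)}\right) = \left(-37339 + 8 \left(-16 + 24\right)\right) \left(-40952 - -14151\right) = \left(-37339 + 8 \cdot 8\right) \left(-40952 + \left(9593 + 4558\right)\right) = \left(-37339 + 64\right) \left(-40952 + 14151\right) = \left(-37275\right) \left(-26801\right) = 999007275$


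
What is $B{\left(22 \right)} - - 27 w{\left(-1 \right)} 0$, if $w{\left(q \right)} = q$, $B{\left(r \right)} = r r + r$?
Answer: $506$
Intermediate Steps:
$B{\left(r \right)} = r + r^{2}$ ($B{\left(r \right)} = r^{2} + r = r + r^{2}$)
$B{\left(22 \right)} - - 27 w{\left(-1 \right)} 0 = 22 \left(1 + 22\right) - \left(-27\right) \left(-1\right) 0 = 22 \cdot 23 - 27 \cdot 0 = 506 - 0 = 506 + 0 = 506$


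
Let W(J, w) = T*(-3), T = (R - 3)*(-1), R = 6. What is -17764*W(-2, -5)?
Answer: -159876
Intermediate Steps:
T = -3 (T = (6 - 3)*(-1) = 3*(-1) = -3)
W(J, w) = 9 (W(J, w) = -3*(-3) = 9)
-17764*W(-2, -5) = -17764*9 = -159876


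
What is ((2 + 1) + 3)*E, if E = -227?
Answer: -1362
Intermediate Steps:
((2 + 1) + 3)*E = ((2 + 1) + 3)*(-227) = (3 + 3)*(-227) = 6*(-227) = -1362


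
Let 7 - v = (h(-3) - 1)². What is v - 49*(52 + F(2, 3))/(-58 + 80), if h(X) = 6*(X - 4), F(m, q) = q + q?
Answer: -21683/11 ≈ -1971.2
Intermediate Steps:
F(m, q) = 2*q
h(X) = -24 + 6*X (h(X) = 6*(-4 + X) = -24 + 6*X)
v = -1842 (v = 7 - ((-24 + 6*(-3)) - 1)² = 7 - ((-24 - 18) - 1)² = 7 - (-42 - 1)² = 7 - 1*(-43)² = 7 - 1*1849 = 7 - 1849 = -1842)
v - 49*(52 + F(2, 3))/(-58 + 80) = -1842 - 49*(52 + 2*3)/(-58 + 80) = -1842 - 49*(52 + 6)/22 = -1842 - 2842/22 = -1842 - 49*29/11 = -1842 - 1421/11 = -21683/11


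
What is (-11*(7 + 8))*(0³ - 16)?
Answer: 2640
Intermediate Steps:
(-11*(7 + 8))*(0³ - 16) = (-11*15)*(0 - 16) = -165*(-16) = 2640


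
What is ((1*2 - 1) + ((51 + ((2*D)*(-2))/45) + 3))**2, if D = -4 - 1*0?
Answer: 6205081/2025 ≈ 3064.2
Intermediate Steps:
D = -4 (D = -4 + 0 = -4)
((1*2 - 1) + ((51 + ((2*D)*(-2))/45) + 3))**2 = ((1*2 - 1) + ((51 + ((2*(-4))*(-2))/45) + 3))**2 = ((2 - 1) + ((51 - 8*(-2)*(1/45)) + 3))**2 = (1 + ((51 + 16*(1/45)) + 3))**2 = (1 + ((51 + 16/45) + 3))**2 = (1 + (2311/45 + 3))**2 = (1 + 2446/45)**2 = (2491/45)**2 = 6205081/2025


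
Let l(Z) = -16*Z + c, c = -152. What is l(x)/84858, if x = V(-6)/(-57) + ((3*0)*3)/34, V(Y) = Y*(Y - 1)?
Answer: -444/268717 ≈ -0.0016523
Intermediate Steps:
V(Y) = Y*(-1 + Y)
x = -14/19 (x = -6*(-1 - 6)/(-57) + ((3*0)*3)/34 = -6*(-7)*(-1/57) + (0*3)*(1/34) = 42*(-1/57) + 0*(1/34) = -14/19 + 0 = -14/19 ≈ -0.73684)
l(Z) = -152 - 16*Z (l(Z) = -16*Z - 152 = -152 - 16*Z)
l(x)/84858 = (-152 - 16*(-14/19))/84858 = (-152 + 224/19)*(1/84858) = -2664/19*1/84858 = -444/268717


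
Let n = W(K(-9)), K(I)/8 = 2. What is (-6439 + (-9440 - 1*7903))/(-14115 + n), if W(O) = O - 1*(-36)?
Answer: 23782/14063 ≈ 1.6911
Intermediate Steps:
K(I) = 16 (K(I) = 8*2 = 16)
W(O) = 36 + O (W(O) = O + 36 = 36 + O)
n = 52 (n = 36 + 16 = 52)
(-6439 + (-9440 - 1*7903))/(-14115 + n) = (-6439 + (-9440 - 1*7903))/(-14115 + 52) = (-6439 + (-9440 - 7903))/(-14063) = (-6439 - 17343)*(-1/14063) = -23782*(-1/14063) = 23782/14063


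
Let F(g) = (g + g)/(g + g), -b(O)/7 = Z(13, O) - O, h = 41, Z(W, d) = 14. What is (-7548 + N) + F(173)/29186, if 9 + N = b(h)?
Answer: -215042447/29186 ≈ -7368.0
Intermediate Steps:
b(O) = -98 + 7*O (b(O) = -7*(14 - O) = -98 + 7*O)
N = 180 (N = -9 + (-98 + 7*41) = -9 + (-98 + 287) = -9 + 189 = 180)
F(g) = 1 (F(g) = (2*g)/((2*g)) = (2*g)*(1/(2*g)) = 1)
(-7548 + N) + F(173)/29186 = (-7548 + 180) + 1/29186 = -7368 + 1*(1/29186) = -7368 + 1/29186 = -215042447/29186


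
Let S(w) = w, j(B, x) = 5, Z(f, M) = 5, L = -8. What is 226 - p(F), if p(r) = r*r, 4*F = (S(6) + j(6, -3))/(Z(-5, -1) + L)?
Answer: 32423/144 ≈ 225.16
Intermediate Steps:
F = -11/12 (F = ((6 + 5)/(5 - 8))/4 = (11/(-3))/4 = (11*(-⅓))/4 = (¼)*(-11/3) = -11/12 ≈ -0.91667)
p(r) = r²
226 - p(F) = 226 - (-11/12)² = 226 - 1*121/144 = 226 - 121/144 = 32423/144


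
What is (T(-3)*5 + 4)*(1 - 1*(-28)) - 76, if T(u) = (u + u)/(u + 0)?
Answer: 330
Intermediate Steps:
T(u) = 2 (T(u) = (2*u)/u = 2)
(T(-3)*5 + 4)*(1 - 1*(-28)) - 76 = (2*5 + 4)*(1 - 1*(-28)) - 76 = (10 + 4)*(1 + 28) - 76 = 14*29 - 76 = 406 - 76 = 330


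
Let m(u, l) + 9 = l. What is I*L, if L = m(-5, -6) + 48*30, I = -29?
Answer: -41325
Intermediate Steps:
m(u, l) = -9 + l
L = 1425 (L = (-9 - 6) + 48*30 = -15 + 1440 = 1425)
I*L = -29*1425 = -41325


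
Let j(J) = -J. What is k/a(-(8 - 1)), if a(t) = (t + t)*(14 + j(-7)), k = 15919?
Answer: -15919/294 ≈ -54.146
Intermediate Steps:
a(t) = 42*t (a(t) = (t + t)*(14 - 1*(-7)) = (2*t)*(14 + 7) = (2*t)*21 = 42*t)
k/a(-(8 - 1)) = 15919/((42*(-(8 - 1)))) = 15919/((42*(-1*7))) = 15919/((42*(-7))) = 15919/(-294) = 15919*(-1/294) = -15919/294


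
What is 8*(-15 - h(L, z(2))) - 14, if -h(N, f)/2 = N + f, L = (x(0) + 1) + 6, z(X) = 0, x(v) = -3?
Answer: -70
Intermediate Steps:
L = 4 (L = (-3 + 1) + 6 = -2 + 6 = 4)
h(N, f) = -2*N - 2*f (h(N, f) = -2*(N + f) = -2*N - 2*f)
8*(-15 - h(L, z(2))) - 14 = 8*(-15 - (-2*4 - 2*0)) - 14 = 8*(-15 - (-8 + 0)) - 14 = 8*(-15 - 1*(-8)) - 14 = 8*(-15 + 8) - 14 = 8*(-7) - 14 = -56 - 14 = -70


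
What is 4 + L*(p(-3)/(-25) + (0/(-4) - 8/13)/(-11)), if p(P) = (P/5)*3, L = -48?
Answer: -38276/17875 ≈ -2.1413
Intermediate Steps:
p(P) = 3*P/5 (p(P) = (P*(⅕))*3 = (P/5)*3 = 3*P/5)
4 + L*(p(-3)/(-25) + (0/(-4) - 8/13)/(-11)) = 4 - 48*(((⅗)*(-3))/(-25) + (0/(-4) - 8/13)/(-11)) = 4 - 48*(-9/5*(-1/25) + (0*(-¼) - 8*1/13)*(-1/11)) = 4 - 48*(9/125 + (0 - 8/13)*(-1/11)) = 4 - 48*(9/125 - 8/13*(-1/11)) = 4 - 48*(9/125 + 8/143) = 4 - 48*2287/17875 = 4 - 109776/17875 = -38276/17875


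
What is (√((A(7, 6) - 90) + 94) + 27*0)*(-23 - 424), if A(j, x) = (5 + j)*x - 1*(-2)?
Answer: -447*√78 ≈ -3947.8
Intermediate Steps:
A(j, x) = 2 + x*(5 + j) (A(j, x) = x*(5 + j) + 2 = 2 + x*(5 + j))
(√((A(7, 6) - 90) + 94) + 27*0)*(-23 - 424) = (√(((2 + 5*6 + 7*6) - 90) + 94) + 27*0)*(-23 - 424) = (√(((2 + 30 + 42) - 90) + 94) + 0)*(-447) = (√((74 - 90) + 94) + 0)*(-447) = (√(-16 + 94) + 0)*(-447) = (√78 + 0)*(-447) = √78*(-447) = -447*√78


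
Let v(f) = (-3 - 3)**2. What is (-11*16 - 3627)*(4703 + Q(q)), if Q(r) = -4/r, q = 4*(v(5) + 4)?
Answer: -715416557/40 ≈ -1.7885e+7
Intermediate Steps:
v(f) = 36 (v(f) = (-6)**2 = 36)
q = 160 (q = 4*(36 + 4) = 4*40 = 160)
(-11*16 - 3627)*(4703 + Q(q)) = (-11*16 - 3627)*(4703 - 4/160) = (-176 - 3627)*(4703 - 4*1/160) = -3803*(4703 - 1/40) = -3803*188119/40 = -715416557/40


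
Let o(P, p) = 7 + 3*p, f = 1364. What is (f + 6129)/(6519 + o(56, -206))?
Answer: 7493/5908 ≈ 1.2683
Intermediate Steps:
(f + 6129)/(6519 + o(56, -206)) = (1364 + 6129)/(6519 + (7 + 3*(-206))) = 7493/(6519 + (7 - 618)) = 7493/(6519 - 611) = 7493/5908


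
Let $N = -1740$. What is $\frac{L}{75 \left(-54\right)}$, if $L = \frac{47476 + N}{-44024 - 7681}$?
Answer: $\frac{22868}{104702625} \approx 0.00021841$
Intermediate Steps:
$L = - \frac{45736}{51705}$ ($L = \frac{47476 - 1740}{-44024 - 7681} = \frac{45736}{-51705} = 45736 \left(- \frac{1}{51705}\right) = - \frac{45736}{51705} \approx -0.88456$)
$\frac{L}{75 \left(-54\right)} = - \frac{45736}{51705 \cdot 75 \left(-54\right)} = - \frac{45736}{51705 \left(-4050\right)} = \left(- \frac{45736}{51705}\right) \left(- \frac{1}{4050}\right) = \frac{22868}{104702625}$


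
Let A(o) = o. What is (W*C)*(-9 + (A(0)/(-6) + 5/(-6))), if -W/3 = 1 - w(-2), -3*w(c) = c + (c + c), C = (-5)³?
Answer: 7375/2 ≈ 3687.5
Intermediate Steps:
C = -125
w(c) = -c (w(c) = -(c + (c + c))/3 = -(c + 2*c)/3 = -c)
W = 3 (W = -3*(1 - (-1)*(-2)) = -3*(1 - 1*2) = -3*(1 - 2) = -3*(-1) = 3)
(W*C)*(-9 + (A(0)/(-6) + 5/(-6))) = (3*(-125))*(-9 + (0/(-6) + 5/(-6))) = -375*(-9 + (0*(-⅙) + 5*(-⅙))) = -375*(-9 + (0 - ⅚)) = -375*(-9 - ⅚) = -375*(-59/6) = 7375/2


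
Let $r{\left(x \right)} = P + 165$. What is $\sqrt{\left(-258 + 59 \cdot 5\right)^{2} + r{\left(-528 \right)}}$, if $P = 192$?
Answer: $\sqrt{1726} \approx 41.545$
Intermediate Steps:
$r{\left(x \right)} = 357$ ($r{\left(x \right)} = 192 + 165 = 357$)
$\sqrt{\left(-258 + 59 \cdot 5\right)^{2} + r{\left(-528 \right)}} = \sqrt{\left(-258 + 59 \cdot 5\right)^{2} + 357} = \sqrt{\left(-258 + 295\right)^{2} + 357} = \sqrt{37^{2} + 357} = \sqrt{1369 + 357} = \sqrt{1726}$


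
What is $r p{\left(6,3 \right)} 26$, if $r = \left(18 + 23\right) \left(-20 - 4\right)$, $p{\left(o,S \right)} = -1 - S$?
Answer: $102336$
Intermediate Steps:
$r = -984$ ($r = 41 \left(-24\right) = -984$)
$r p{\left(6,3 \right)} 26 = - 984 \left(-1 - 3\right) 26 = \left(-984\right) \left(-4\right) 26 = 3936 \cdot 26 = 102336$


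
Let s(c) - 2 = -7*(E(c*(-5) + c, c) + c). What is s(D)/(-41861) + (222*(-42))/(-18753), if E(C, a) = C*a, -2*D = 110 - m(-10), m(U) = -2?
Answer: -60178102/37381873 ≈ -1.6098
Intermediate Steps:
D = -56 (D = -(110 - 1*(-2))/2 = -(110 + 2)/2 = -1/2*112 = -56)
s(c) = 2 - 7*c + 28*c**2 (s(c) = 2 - 7*((c*(-5) + c)*c + c) = 2 - 7*((-5*c + c)*c + c) = 2 - 7*((-4*c)*c + c) = 2 - 7*(-4*c**2 + c) = 2 - 7*(c - 4*c**2) = 2 + (-7*c + 28*c**2) = 2 - 7*c + 28*c**2)
s(D)/(-41861) + (222*(-42))/(-18753) = (2 - 7*(-56) + 28*(-56)**2)/(-41861) + (222*(-42))/(-18753) = (2 + 392 + 28*3136)*(-1/41861) - 9324*(-1/18753) = (2 + 392 + 87808)*(-1/41861) + 444/893 = 88202*(-1/41861) + 444/893 = -88202/41861 + 444/893 = -60178102/37381873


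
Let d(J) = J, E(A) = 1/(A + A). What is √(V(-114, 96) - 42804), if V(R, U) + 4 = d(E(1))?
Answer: I*√171230/2 ≈ 206.9*I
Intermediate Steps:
E(A) = 1/(2*A)
V(R, U) = -7/2 (V(R, U) = -4 + (½)/1 = -4 + (½)*1 = -4 + ½ = -7/2)
√(V(-114, 96) - 42804) = √(-7/2 - 42804) = √(-85615/2) = I*√171230/2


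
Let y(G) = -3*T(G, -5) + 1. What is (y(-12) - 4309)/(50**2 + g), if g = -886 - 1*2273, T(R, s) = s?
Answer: 4293/659 ≈ 6.5144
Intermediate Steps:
y(G) = 16 (y(G) = -3*(-5) + 1 = 15 + 1 = 16)
g = -3159 (g = -886 - 2273 = -3159)
(y(-12) - 4309)/(50**2 + g) = (16 - 4309)/(50**2 - 3159) = -4293/(2500 - 3159) = -4293/(-659) = -4293*(-1/659) = 4293/659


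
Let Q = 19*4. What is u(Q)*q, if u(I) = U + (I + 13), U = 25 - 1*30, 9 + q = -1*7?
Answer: -1344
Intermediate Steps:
q = -16 (q = -9 - 1*7 = -9 - 7 = -16)
U = -5 (U = 25 - 30 = -5)
Q = 76
u(I) = 8 + I (u(I) = -5 + (I + 13) = -5 + (13 + I) = 8 + I)
u(Q)*q = (8 + 76)*(-16) = 84*(-16) = -1344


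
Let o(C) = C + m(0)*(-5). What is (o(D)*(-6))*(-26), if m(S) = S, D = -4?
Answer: -624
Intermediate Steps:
o(C) = C (o(C) = C + 0*(-5) = C + 0 = C)
(o(D)*(-6))*(-26) = -4*(-6)*(-26) = 24*(-26) = -624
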